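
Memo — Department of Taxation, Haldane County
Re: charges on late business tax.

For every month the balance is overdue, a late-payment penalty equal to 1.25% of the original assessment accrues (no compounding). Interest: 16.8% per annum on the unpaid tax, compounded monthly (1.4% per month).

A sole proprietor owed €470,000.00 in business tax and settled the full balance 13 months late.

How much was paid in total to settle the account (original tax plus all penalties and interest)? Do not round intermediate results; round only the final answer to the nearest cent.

€639,482.45

Late-payment penalty: 13 × 1.25% × €470,000.00 = €76,375.00
Interest: €470,000.00 × ((1 + 0.014)^13 − 1) = €470,000.00 × 0.1981010… = €93,107.4497…
Total = €470,000.00 + €76,375.0000 + €93,107.4497… = €639,482.45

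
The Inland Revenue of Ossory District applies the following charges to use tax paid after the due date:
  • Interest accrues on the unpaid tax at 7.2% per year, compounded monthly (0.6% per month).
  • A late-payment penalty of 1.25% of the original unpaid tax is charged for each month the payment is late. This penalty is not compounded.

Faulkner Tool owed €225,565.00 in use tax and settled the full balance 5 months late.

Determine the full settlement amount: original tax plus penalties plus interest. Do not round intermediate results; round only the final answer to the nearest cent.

Late-payment penalty: 5 × 1.25% × €225,565.00 = €14,097.81…
Interest: €225,565.00 × ((1 + 0.006)^5 − 1) = €225,565.00 × 0.0303622… = €6,848.6421…
Total = €225,565.00 + €14,097.8125 + €6,848.6421… = €246,511.45

€246,511.45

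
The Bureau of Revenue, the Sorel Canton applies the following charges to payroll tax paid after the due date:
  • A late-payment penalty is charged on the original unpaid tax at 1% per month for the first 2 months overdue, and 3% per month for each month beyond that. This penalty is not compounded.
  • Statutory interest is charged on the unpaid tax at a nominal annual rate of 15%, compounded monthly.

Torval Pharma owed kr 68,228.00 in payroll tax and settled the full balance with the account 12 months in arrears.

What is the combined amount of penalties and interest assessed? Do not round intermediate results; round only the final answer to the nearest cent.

kr 32,800.92

Penalty, months 1–2: 2 × 1% × kr 68,228.00 = kr 1,364.56
Penalty, months 3–12: 10 × 3% × kr 68,228.00 = kr 20,468.40
Interest (15%/yr ÷ 12 = 1.25%/month): kr 68,228.00 × ((1 + 0.0125)^12 − 1) = kr 10,967.9592…
Penalties + interest = kr 21,832.9600 + kr 10,967.9592… = kr 32,800.92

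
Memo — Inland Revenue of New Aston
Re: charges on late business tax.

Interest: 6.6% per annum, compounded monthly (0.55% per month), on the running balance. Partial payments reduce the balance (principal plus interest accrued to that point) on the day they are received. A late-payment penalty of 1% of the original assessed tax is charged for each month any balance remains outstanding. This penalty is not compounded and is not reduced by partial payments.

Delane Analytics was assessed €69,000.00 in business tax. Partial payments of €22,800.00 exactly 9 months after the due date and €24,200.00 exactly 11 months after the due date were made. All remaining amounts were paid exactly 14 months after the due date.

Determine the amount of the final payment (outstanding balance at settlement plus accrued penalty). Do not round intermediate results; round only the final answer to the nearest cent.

Balance at month 9: €69,000.0000 × (1 + 0.0055)^9 = €72,491.6133…
After €22,800.00 payment: €72,491.6133… − €22,800.00 = €49,691.6133…
Balance at month 11: €49,691.6133… × (1 + 0.0055)^2 = €50,239.7242…
After €24,200.00 payment: €50,239.7242… − €24,200.00 = €26,039.7242…
Balance at month 14: €26,039.7242… × (1 + 0.0055)^3 = €26,471.7471…
Penalty: 14 × 1% × €69,000.00 = €9,660.00
Final settlement = outstanding balance + penalty = €26,471.7471… + €9,660.00 = €36,131.75

€36,131.75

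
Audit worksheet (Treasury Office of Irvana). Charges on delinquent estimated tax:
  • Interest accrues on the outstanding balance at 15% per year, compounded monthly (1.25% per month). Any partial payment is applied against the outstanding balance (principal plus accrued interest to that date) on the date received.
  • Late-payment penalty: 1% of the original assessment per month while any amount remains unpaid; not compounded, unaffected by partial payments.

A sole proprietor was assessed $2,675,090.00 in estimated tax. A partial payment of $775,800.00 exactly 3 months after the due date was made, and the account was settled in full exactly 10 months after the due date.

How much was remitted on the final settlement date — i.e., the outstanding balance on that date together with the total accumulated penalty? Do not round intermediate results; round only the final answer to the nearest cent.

$2,450,153.58

Balance at month 3: $2,675,090.0000 × (1 + 0.0125)^3 = $2,776,665.0482…
After $775,800.00 payment: $2,776,665.0482… − $775,800.00 = $2,000,865.0482…
Balance at month 10: $2,000,865.0482… × (1 + 0.0125)^7 = $2,182,644.5789…
Penalty: 10 × 1% × $2,675,090.00 = $267,509.00
Final settlement = outstanding balance + penalty = $2,182,644.5789… + $267,509.00 = $2,450,153.58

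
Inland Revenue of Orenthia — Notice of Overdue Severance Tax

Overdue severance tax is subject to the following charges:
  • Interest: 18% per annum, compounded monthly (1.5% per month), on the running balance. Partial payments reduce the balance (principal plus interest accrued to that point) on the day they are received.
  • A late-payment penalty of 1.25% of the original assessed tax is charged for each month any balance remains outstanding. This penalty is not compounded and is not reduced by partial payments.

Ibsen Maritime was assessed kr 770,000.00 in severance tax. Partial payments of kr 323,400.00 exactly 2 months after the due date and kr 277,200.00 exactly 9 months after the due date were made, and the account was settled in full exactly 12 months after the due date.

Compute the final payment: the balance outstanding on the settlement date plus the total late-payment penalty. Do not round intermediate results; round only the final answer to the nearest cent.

kr 370,945.04

Balance at month 2: kr 770,000.0000 × (1 + 0.015)^2 = kr 793,273.2500
After kr 323,400.00 payment: kr 793,273.2500 − kr 323,400.00 = kr 469,873.2500
Balance at month 9: kr 469,873.2500 × (1 + 0.015)^7 = kr 521,486.4362…
After kr 277,200.00 payment: kr 521,486.4362… − kr 277,200.00 = kr 244,286.4362…
Balance at month 12: kr 244,286.4362… × (1 + 0.015)^3 = kr 255,445.0437…
Penalty: 12 × 1.25% × kr 770,000.00 = kr 115,500.00
Final settlement = outstanding balance + penalty = kr 255,445.0437… + kr 115,500.00 = kr 370,945.04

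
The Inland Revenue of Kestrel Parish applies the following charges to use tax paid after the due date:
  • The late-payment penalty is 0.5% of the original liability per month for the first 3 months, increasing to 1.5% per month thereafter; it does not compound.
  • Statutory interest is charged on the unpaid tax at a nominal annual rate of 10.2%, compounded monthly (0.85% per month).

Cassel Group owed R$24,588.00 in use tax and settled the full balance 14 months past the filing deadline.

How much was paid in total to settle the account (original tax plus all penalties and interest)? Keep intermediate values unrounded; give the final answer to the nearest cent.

R$32,107.10

Penalty, months 1–3: 3 × 0.5% × R$24,588.00 = R$368.82
Penalty, months 4–14: 11 × 1.5% × R$24,588.00 = R$4,057.02
Interest: R$24,588.00 × ((1 + 0.0085)^14 − 1) = R$24,588.00 × 0.1258036… = R$3,093.2591…
Total = R$24,588.00 + R$4,425.8400 + R$3,093.2591… = R$32,107.10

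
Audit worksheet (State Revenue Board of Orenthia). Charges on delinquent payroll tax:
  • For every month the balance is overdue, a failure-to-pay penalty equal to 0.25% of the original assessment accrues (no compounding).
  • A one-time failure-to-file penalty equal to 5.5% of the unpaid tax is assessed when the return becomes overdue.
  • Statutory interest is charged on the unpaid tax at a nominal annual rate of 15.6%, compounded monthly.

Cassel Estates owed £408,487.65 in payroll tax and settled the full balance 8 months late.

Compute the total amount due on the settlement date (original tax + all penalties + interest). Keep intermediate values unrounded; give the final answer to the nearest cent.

Failure-to-file penalty: 5.5% × £408,487.65 = £22,466.82…
Failure-to-pay penalty: 8 × 0.25% × £408,487.65 = £8,169.75…
Interest (15.6%/yr ÷ 12 = 1.3%/month): £408,487.65 × ((1 + 0.013)^8 − 1) = £44,466.7614…
Total = £408,487.65 + £30,636.5738… + £44,466.7614… = £483,590.99

£483,590.99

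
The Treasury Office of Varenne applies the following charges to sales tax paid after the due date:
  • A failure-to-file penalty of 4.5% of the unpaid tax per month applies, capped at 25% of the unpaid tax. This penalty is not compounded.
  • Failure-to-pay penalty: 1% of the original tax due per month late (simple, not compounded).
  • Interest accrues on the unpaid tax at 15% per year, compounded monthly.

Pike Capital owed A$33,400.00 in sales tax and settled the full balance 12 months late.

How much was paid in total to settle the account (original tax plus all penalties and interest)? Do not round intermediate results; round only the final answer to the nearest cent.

A$51,127.20

Failure-to-file: 12 × 4.5% × A$33,400.00 = A$18,036.00, capped at 25% × A$33,400.00 = A$8,350.00
Failure-to-pay penalty = 1% × A$33,400.00 × 12 mo = A$4,008.00
Interest (15%/yr ÷ 12 = 1.25%/month): A$33,400.00 × ((1 + 0.0125)^12 − 1) = A$5,369.2009…
Total = A$33,400.00 + A$12,358.0000 + A$5,369.2009… = A$51,127.20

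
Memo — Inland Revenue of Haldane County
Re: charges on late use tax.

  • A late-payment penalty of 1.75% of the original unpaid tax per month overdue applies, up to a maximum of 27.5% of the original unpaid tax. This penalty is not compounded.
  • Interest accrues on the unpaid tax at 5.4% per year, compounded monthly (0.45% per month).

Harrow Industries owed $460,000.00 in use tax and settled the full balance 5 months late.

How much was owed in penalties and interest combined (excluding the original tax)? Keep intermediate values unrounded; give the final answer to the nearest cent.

Penalty: 5 × 1.75% × $460,000.00 = $40,250.00 (below the 27.5% cap of $126,500.00)
Interest: $460,000.00 × ((1 + 0.0045)^5 − 1) = $460,000.00 × 0.0227034… = $10,443.5701…
Penalties + interest = $40,250.0000 + $10,443.5701… = $50,693.57

$50,693.57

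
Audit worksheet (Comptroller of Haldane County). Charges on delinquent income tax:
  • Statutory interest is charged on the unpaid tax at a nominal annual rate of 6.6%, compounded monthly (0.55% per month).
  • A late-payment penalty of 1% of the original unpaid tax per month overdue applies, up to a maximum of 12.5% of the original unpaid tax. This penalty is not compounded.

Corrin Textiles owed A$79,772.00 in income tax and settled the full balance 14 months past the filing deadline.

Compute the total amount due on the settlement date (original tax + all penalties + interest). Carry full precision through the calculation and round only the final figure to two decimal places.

Penalty (uncapped): 14 × 1% × A$79,772.00 = A$11,168.08; cap = 12.5% × A$79,772.00 = A$9,971.50 → penalty = A$9,971.50
Interest: A$79,772.00 × ((1 + 0.0055)^14 − 1) = A$79,772.00 × 0.0798142… = A$6,366.9413…
Total = A$79,772.00 + A$9,971.5000 + A$6,366.9413… = A$96,110.44

A$96,110.44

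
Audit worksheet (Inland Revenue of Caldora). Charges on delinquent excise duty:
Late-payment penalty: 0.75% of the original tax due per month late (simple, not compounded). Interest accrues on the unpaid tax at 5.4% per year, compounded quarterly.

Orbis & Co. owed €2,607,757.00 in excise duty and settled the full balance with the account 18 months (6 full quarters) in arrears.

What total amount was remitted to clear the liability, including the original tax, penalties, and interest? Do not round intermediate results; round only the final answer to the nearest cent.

Late-payment penalty = 0.75% × €2,607,757.00 × 18 mo = €352,047.20…
Interest (5.4%/yr ÷ 4 = 1.35%/quarter): €2,607,757.00 × ((1 + 0.0135)^6 − 1) = €218,486.9002…
Total = €2,607,757.00 + €352,047.1950 + €218,486.9002… = €3,178,291.10

€3,178,291.10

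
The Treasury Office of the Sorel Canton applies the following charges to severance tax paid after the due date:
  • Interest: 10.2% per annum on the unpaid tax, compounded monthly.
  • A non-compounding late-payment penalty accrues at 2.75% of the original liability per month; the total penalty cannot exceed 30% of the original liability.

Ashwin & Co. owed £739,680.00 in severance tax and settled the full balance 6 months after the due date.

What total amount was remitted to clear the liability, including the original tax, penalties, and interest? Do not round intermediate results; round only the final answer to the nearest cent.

Penalty: 6 × 2.75% × £739,680.00 = £122,047.20 (below the 30% cap of £221,904.00)
Interest (10.2%/yr ÷ 12 = 0.85%/month): £739,680.00 × ((1 + 0.0085)^6 − 1) = £38,534.4514…
Total = £739,680.00 + £122,047.2000 + £38,534.4514… = £900,261.65

£900,261.65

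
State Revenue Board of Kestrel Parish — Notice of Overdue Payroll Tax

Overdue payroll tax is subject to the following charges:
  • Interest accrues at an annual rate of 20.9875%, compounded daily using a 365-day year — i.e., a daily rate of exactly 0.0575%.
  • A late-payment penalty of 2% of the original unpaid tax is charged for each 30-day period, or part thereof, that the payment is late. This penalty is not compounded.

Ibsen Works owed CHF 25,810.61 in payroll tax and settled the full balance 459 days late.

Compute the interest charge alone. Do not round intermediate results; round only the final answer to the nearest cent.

CHF 7,793.04

Interest: CHF 25,810.61 × ((1 + 0.000575)^459 − 1) = CHF 25,810.61 × 0.30193179… = CHF 7,793.0436…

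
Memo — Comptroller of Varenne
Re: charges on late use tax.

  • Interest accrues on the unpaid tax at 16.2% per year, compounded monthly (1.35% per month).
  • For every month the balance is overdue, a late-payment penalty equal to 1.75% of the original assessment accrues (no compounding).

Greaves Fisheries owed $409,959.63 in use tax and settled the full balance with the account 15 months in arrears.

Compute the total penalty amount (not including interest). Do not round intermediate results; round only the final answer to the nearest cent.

$107,614.40

Late-payment penalty = 1.75% × $409,959.63 × 15 mo = $107,614.40…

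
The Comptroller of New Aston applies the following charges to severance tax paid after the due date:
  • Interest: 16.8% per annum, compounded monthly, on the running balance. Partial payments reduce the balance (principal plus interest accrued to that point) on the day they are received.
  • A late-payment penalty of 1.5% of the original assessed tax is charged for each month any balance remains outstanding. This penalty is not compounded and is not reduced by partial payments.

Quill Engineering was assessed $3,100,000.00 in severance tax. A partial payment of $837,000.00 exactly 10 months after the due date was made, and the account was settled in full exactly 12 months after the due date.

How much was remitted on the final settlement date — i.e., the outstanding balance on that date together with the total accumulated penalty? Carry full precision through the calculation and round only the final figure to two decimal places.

Monthly rate = 16.8% ÷ 12 = 1.4%
Balance at month 10: $3,100,000.0000 × (1 + 0.014)^10 = $3,562,388.2019…
After $837,000.00 payment: $3,562,388.2019… − $837,000.00 = $2,725,388.2019…
Balance at month 12: $2,725,388.2019… × (1 + 0.014)^2 = $2,802,233.2476…
Penalty: 12 × 1.5% × $3,100,000.00 = $558,000.00
Final settlement = outstanding balance + penalty = $2,802,233.2476… + $558,000.00 = $3,360,233.25

$3,360,233.25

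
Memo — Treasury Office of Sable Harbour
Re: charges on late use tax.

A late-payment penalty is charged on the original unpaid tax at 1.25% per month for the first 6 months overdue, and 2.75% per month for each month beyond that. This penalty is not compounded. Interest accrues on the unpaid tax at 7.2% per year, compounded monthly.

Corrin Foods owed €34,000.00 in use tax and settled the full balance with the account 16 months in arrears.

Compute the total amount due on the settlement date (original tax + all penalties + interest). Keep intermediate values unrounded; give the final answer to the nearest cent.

€49,315.07

Penalty, months 1–6: 6 × 1.25% × €34,000.00 = €2,550.00
Penalty, months 7–16: 10 × 2.75% × €34,000.00 = €9,350.00
Interest (7.2%/yr ÷ 12 = 0.6%/month): €34,000.00 × ((1 + 0.006)^16 − 1) = €3,415.0740…
Total = €34,000.00 + €11,900.0000 + €3,415.0740… = €49,315.07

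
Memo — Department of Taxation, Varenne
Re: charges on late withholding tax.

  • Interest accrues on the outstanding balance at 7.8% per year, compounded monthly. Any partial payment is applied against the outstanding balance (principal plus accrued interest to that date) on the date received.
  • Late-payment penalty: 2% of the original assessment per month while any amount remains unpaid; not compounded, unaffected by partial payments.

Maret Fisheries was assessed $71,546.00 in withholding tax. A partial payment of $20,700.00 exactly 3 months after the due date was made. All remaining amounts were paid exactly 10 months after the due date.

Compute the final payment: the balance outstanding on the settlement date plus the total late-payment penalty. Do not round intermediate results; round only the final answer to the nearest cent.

Monthly rate = 7.8% ÷ 12 = 0.65%
Balance at month 3: $71,546.0000 × (1 + 0.0065)^3 = $72,950.2351…
After $20,700.00 payment: $72,950.2351… − $20,700.00 = $52,250.2351…
Balance at month 10: $52,250.2351… × (1 + 0.0065)^7 = $54,674.4853…
Penalty: 10 × 2% × $71,546.00 = $14,309.20
Final settlement = outstanding balance + penalty = $54,674.4853… + $14,309.20 = $68,983.69

$68,983.69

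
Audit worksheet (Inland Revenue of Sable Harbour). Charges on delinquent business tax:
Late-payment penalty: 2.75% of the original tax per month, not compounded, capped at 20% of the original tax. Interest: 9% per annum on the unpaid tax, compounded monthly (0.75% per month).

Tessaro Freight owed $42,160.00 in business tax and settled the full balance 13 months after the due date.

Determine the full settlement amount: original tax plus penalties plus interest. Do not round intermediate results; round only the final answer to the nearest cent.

$54,892.76

Penalty (uncapped): 13 × 2.75% × $42,160.00 = $15,072.20; cap = 20% × $42,160.00 = $8,432.00 → penalty = $8,432.00
Interest: $42,160.00 × ((1 + 0.0075)^13 − 1) = $42,160.00 × 0.1020104… = $4,300.7605…
Total = $42,160.00 + $8,432.0000 + $4,300.7605… = $54,892.76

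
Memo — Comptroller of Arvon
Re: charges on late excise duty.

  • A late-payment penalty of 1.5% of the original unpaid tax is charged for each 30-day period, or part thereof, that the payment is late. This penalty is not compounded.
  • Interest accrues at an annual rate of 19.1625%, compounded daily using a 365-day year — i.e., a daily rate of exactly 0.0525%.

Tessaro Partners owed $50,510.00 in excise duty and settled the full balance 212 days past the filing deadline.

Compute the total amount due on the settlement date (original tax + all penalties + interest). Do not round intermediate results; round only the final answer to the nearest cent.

$62,516.10

Penalty periods: ⌈212/30⌉ = 8; penalty = 8 × 1.5% × $50,510.00 = $6,061.20
Interest: $50,510.00 × ((1 + 0.000525)^212 − 1) = $50,510.00 × 0.11769753… = $5,944.9023…
Total = $50,510.00 + $6,061.2000 + $5,944.9023… = $62,516.10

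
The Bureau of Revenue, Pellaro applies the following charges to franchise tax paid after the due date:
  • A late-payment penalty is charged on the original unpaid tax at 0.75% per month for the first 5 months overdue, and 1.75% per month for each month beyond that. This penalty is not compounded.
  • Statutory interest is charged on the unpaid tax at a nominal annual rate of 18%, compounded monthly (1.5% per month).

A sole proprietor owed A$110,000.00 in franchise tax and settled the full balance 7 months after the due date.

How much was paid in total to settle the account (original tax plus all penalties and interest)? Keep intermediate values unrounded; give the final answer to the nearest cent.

A$130,057.94

Penalty, months 1–5: 5 × 0.75% × A$110,000.00 = A$4,125.00
Penalty, months 6–7: 2 × 1.75% × A$110,000.00 = A$3,850.00
Interest: A$110,000.00 × ((1 + 0.015)^7 − 1) = A$110,000.00 × 0.1098449… = A$12,082.9404…
Total = A$110,000.00 + A$7,975.0000 + A$12,082.9404… = A$130,057.94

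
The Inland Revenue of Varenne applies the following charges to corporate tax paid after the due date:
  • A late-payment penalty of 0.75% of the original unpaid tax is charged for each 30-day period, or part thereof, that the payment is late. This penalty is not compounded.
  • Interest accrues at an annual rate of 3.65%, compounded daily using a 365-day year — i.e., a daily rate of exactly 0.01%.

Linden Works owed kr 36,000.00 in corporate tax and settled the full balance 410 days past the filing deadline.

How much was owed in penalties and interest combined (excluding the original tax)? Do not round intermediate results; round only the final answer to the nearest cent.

kr 5,286.60

Penalty periods: ⌈410/30⌉ = 14; penalty = 14 × 0.75% × kr 36,000.00 = kr 3,780.00
Interest: kr 36,000.00 × ((1 + 0.0001)^410 − 1) = kr 36,000.00 × 0.04184997… = kr 1,506.5989…
Penalties + interest = kr 3,780.0000 + kr 1,506.5989… = kr 5,286.60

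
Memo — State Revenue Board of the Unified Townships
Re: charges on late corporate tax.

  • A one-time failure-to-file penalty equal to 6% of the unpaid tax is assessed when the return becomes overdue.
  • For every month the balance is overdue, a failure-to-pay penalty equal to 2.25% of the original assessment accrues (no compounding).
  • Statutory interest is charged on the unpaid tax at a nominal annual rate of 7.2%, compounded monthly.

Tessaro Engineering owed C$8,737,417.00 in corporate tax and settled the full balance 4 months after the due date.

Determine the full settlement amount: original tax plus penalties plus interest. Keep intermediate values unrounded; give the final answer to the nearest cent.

Failure-to-file penalty: 6% × C$8,737,417.00 = C$524,245.02
Failure-to-pay penalty: 4 × 2.25% × C$8,737,417.00 = C$786,367.53
Interest (7.2%/yr ÷ 12 = 0.6%/month): C$8,737,417.00 × ((1 + 0.006)^4 − 1) = C$211,592.8505…
Total = C$8,737,417.00 + C$1,310,612.5500 + C$211,592.8505… = C$10,259,622.40

C$10,259,622.40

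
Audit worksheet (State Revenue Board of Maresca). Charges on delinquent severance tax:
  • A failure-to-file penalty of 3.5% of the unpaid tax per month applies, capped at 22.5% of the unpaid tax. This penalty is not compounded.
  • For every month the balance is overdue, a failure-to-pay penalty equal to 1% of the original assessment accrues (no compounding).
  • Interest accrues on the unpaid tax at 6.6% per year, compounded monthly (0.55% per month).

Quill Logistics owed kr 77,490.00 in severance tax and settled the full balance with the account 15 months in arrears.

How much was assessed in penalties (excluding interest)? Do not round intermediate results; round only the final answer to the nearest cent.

kr 29,058.75

Failure-to-file: 15 × 3.5% × kr 77,490.00 = kr 40,682.25, capped at 22.5% × kr 77,490.00 = kr 17,435.25
Failure-to-pay penalty = 1% × kr 77,490.00 × 15 mo = kr 11,623.50
Total penalty = kr 17,435.25 + kr 11,623.50 = kr 29,058.75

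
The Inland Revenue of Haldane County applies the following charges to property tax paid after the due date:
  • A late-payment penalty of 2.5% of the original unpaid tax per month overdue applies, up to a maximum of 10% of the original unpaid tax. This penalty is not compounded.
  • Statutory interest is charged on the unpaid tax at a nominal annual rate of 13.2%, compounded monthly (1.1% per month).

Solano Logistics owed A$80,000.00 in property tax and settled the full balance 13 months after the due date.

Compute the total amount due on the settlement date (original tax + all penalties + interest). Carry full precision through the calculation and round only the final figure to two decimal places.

Penalty (uncapped): 13 × 2.5% × A$80,000.00 = A$26,000.00; cap = 10% × A$80,000.00 = A$8,000.00 → penalty = A$8,000.00
Interest: A$80,000.00 × ((1 + 0.011)^13 − 1) = A$80,000.00 × 0.1528293… = A$12,226.3476…
Total = A$80,000.00 + A$8,000.0000 + A$12,226.3476… = A$100,226.35

A$100,226.35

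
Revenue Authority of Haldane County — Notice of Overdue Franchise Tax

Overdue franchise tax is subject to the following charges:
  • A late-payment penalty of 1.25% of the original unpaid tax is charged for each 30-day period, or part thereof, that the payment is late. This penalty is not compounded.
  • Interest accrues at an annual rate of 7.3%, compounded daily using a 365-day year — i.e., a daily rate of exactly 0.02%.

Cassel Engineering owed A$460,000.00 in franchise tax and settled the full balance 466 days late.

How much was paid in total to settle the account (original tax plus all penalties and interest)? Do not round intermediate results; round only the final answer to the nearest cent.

Penalty periods: ⌈466/30⌉ = 16; penalty = 16 × 1.25% × A$460,000.00 = A$92,000.00
Interest: A$460,000.00 × ((1 + 0.0002)^466 − 1) = A$460,000.00 × 0.09767102… = A$44,928.6695…
Total = A$460,000.00 + A$92,000.0000 + A$44,928.6695… = A$596,928.67

A$596,928.67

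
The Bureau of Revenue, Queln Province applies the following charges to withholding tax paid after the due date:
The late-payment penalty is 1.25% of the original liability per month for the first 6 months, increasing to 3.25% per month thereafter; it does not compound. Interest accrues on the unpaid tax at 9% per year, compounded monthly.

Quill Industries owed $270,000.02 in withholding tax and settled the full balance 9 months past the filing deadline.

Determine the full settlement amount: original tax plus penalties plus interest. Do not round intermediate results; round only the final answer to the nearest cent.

$335,356.45

Penalty, months 1–6: 6 × 1.25% × $270,000.02 = $20,250.00…
Penalty, months 7–9: 3 × 3.25% × $270,000.02 = $26,325.00…
Interest (9%/yr ÷ 12 = 0.75%/month): $270,000.02 × ((1 + 0.0075)^9 − 1) = $18,781.4280…
Total = $270,000.02 + $46,575.0035… + $18,781.4280… = $335,356.45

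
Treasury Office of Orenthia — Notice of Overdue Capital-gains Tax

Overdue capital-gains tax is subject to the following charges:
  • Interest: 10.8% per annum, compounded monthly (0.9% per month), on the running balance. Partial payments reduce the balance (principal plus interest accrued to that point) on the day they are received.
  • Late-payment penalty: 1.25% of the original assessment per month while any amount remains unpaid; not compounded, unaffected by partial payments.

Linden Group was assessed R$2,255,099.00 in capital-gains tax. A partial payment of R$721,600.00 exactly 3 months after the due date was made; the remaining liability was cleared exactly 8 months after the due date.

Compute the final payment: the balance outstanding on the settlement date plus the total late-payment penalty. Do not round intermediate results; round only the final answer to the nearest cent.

R$1,893,521.92

Balance at month 3: R$2,255,099.0000 × (1 + 0.009)^3 = R$2,316,536.3060…
After R$721,600.00 payment: R$2,316,536.3060… − R$721,600.00 = R$1,594,936.3060…
Balance at month 8: R$1,594,936.3060… × (1 + 0.009)^5 = R$1,668,012.0177…
Penalty: 8 × 1.25% × R$2,255,099.00 = R$225,509.90
Final settlement = outstanding balance + penalty = R$1,668,012.0177… + R$225,509.90 = R$1,893,521.92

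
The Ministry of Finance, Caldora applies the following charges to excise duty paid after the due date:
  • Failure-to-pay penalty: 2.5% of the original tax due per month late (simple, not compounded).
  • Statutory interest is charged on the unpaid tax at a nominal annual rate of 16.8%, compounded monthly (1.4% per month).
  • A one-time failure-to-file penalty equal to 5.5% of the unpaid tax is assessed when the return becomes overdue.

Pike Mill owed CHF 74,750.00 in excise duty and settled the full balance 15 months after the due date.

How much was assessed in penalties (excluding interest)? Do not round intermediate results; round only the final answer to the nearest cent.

CHF 32,142.50

Failure-to-file penalty: 5.5% × CHF 74,750.00 = CHF 4,111.25
Failure-to-pay penalty = 2.5% × CHF 74,750.00 × 15 mo = CHF 28,031.25
Total penalty = CHF 4,111.25 + CHF 28,031.25 = CHF 32,142.50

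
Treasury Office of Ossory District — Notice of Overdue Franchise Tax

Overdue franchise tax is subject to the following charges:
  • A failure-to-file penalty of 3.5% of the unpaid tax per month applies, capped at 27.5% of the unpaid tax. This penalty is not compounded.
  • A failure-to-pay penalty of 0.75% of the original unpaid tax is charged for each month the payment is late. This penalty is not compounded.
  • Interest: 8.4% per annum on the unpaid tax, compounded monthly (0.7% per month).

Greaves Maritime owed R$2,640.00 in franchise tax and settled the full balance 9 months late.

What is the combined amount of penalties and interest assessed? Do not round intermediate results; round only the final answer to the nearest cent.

Failure-to-file: 9 × 3.5% × R$2,640.00 = R$831.60, capped at 27.5% × R$2,640.00 = R$726.00
Failure-to-pay penalty = 0.75% × R$2,640.00 × 9 mo = R$178.20
Interest: R$2,640.00 × ((1 + 0.007)^9 − 1) = R$2,640.00 × 0.0647931… = R$171.0538…
Penalties + interest = R$904.2000 + R$171.0538… = R$1,075.25

R$1,075.25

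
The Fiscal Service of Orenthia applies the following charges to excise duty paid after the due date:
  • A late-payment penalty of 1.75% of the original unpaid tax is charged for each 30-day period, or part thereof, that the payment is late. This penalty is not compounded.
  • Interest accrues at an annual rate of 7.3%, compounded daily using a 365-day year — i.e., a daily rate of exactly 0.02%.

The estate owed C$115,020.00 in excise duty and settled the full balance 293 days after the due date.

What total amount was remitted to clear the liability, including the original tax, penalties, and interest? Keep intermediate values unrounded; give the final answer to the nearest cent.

Penalty periods: ⌈293/30⌉ = 10; penalty = 10 × 1.75% × C$115,020.00 = C$20,128.50
Interest: C$115,020.00 × ((1 + 0.0002)^293 − 1) = C$115,020.00 × 0.06034480… = C$6,940.8592…
Total = C$115,020.00 + C$20,128.5000 + C$6,940.8592… = C$142,089.36

C$142,089.36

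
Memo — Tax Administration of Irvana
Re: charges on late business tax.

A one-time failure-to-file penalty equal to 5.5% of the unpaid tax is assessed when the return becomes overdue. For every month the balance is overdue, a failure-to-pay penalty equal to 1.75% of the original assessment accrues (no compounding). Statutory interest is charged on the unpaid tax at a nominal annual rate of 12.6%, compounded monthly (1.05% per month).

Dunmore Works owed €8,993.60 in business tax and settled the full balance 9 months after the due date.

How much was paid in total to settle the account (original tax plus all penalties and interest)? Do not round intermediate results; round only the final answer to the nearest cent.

Failure-to-file penalty: 5.5% × €8,993.60 = €494.65…
Failure-to-pay penalty = 1.75% × €8,993.60 × 9 mo = €1,416.49…
Interest: €8,993.60 × ((1 + 0.0105)^9 − 1) = €8,993.60 × 0.0985678… = €886.4793…
Total = €8,993.60 + €1,911.1400 + €886.4793… = €11,791.22

€11,791.22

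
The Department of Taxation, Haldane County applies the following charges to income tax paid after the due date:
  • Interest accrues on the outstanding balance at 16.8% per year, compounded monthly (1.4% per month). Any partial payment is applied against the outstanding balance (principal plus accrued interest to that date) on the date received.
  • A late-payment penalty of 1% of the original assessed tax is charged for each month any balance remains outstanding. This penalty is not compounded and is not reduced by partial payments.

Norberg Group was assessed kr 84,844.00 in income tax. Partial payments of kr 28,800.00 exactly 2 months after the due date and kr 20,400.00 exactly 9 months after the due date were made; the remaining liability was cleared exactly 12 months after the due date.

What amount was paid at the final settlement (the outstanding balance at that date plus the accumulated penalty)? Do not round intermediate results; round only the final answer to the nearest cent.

Balance at month 2: kr 84,844.0000 × (1 + 0.014)^2 = kr 87,236.2614…
After kr 28,800.00 payment: kr 87,236.2614… − kr 28,800.00 = kr 58,436.2614…
Balance at month 9: kr 58,436.2614… × (1 + 0.014)^7 = kr 64,409.2301…
After kr 20,400.00 payment: kr 64,409.2301… − kr 20,400.00 = kr 44,009.2301…
Balance at month 12: kr 44,009.2301… × (1 + 0.014)^3 = kr 45,883.6160…
Penalty: 12 × 1% × kr 84,844.00 = kr 10,181.28
Final settlement = outstanding balance + penalty = kr 45,883.6160… + kr 10,181.28 = kr 56,064.90

kr 56,064.90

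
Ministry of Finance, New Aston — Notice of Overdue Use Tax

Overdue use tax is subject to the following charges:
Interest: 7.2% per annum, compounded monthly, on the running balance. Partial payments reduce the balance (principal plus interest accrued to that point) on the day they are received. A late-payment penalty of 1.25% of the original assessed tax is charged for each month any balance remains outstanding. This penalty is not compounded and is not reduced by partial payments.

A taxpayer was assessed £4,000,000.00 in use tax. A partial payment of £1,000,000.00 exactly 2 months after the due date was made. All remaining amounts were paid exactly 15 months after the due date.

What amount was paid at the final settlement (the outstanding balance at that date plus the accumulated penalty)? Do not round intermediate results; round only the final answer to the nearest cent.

£4,044,649.58

Monthly rate = 7.2% ÷ 12 = 0.6%
Balance at month 2: £4,000,000.0000 × (1 + 0.006)^2 = £4,048,144.0000
After £1,000,000.00 payment: £4,048,144.0000 − £1,000,000.00 = £3,048,144.0000
Balance at month 15: £3,048,144.0000 × (1 + 0.006)^13 = £3,294,649.5778…
Penalty: 15 × 1.25% × £4,000,000.00 = £750,000.00
Final settlement = outstanding balance + penalty = £3,294,649.5778… + £750,000.00 = £4,044,649.58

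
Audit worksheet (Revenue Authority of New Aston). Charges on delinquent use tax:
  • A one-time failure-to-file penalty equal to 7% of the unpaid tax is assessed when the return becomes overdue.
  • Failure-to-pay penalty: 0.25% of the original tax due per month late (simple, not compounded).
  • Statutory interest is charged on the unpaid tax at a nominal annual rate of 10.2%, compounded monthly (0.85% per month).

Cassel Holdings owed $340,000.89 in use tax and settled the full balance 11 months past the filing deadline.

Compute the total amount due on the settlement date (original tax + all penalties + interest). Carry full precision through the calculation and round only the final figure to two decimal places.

Failure-to-file penalty: 7% × $340,000.89 = $23,800.06…
Failure-to-pay penalty: 11 × 0.25% × $340,000.89 = $9,350.02…
Interest: $340,000.89 × ((1 + 0.0085)^11 − 1) = $340,000.89 × 0.0975768… = $33,176.2070…
Total = $340,000.89 + $33,150.0868… + $33,176.2070… = $406,327.18

$406,327.18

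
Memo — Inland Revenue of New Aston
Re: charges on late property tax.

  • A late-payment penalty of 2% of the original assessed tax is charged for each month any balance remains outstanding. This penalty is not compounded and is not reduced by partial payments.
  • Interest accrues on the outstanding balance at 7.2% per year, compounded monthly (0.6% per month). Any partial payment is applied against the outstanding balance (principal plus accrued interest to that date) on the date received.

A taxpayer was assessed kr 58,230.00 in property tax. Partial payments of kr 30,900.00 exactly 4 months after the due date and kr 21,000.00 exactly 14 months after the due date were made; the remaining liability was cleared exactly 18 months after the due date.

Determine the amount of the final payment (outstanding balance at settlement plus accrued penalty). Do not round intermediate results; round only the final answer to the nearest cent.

Balance at month 4: kr 58,230.0000 × (1 + 0.006)^4 = kr 59,640.1481…
After kr 30,900.00 payment: kr 59,640.1481… − kr 30,900.00 = kr 28,740.1481…
Balance at month 14: kr 28,740.1481… × (1 + 0.006)^10 = kr 30,511.8688…
After kr 21,000.00 payment: kr 30,511.8688… − kr 21,000.00 = kr 9,511.8688…
Balance at month 18: kr 9,511.8688… × (1 + 0.006)^4 = kr 9,742.2165…
Penalty: 18 × 2% × kr 58,230.00 = kr 20,962.80
Final settlement = outstanding balance + penalty = kr 9,742.2165… + kr 20,962.80 = kr 30,705.02

kr 30,705.02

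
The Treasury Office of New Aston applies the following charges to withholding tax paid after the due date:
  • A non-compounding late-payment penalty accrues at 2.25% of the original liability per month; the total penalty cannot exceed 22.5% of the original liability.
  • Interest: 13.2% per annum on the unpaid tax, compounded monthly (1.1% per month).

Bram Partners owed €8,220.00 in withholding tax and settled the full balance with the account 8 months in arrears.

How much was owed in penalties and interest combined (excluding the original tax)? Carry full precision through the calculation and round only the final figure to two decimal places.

Penalty: 8 × 2.25% × €8,220.00 = €1,479.60 (below the 22.5% cap of €1,849.50)
Interest: €8,220.00 × ((1 + 0.011)^8 − 1) = €8,220.00 × 0.0914636… = €751.8305…
Penalties + interest = €1,479.6000 + €751.8305… = €2,231.43

€2,231.43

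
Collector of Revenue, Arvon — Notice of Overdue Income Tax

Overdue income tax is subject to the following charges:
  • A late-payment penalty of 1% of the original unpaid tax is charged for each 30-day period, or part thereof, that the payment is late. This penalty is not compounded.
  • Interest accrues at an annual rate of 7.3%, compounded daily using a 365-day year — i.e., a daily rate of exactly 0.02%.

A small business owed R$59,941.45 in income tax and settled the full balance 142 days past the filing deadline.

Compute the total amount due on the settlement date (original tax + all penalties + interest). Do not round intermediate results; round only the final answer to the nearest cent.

Penalty periods: ⌈142/30⌉ = 5; penalty = 5 × 1% × R$59,941.45 = R$2,997.07…
Interest: R$59,941.45 × ((1 + 0.0002)^142 − 1) = R$59,941.45 × 0.02880420… = R$1,726.5657…
Total = R$59,941.45 + R$2,997.0725 + R$1,726.5657… = R$64,665.09

R$64,665.09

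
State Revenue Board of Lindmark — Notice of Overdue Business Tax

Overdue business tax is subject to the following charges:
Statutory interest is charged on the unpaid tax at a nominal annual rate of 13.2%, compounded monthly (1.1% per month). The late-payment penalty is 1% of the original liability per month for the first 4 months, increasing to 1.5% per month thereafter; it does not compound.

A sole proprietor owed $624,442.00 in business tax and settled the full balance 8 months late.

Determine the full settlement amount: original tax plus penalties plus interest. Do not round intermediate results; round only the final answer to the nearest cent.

Penalty, months 1–4: 4 × 1% × $624,442.00 = $24,977.68
Penalty, months 5–8: 4 × 1.5% × $624,442.00 = $37,466.52
Interest: $624,442.00 × ((1 + 0.011)^8 − 1) = $624,442.00 × 0.0914636… = $57,113.6945…
Total = $624,442.00 + $62,444.2000 + $57,113.6945… = $743,999.89

$743,999.89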